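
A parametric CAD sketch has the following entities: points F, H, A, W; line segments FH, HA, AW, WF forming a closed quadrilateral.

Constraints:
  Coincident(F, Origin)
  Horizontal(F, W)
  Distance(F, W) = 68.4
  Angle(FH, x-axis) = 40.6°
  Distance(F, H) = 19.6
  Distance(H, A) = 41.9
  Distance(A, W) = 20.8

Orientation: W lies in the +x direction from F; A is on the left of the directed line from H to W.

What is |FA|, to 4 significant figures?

59.08

Checks: FH at 40.60° ✓; |HA| = 41.90 ✓; |AW| = 20.80 ✓.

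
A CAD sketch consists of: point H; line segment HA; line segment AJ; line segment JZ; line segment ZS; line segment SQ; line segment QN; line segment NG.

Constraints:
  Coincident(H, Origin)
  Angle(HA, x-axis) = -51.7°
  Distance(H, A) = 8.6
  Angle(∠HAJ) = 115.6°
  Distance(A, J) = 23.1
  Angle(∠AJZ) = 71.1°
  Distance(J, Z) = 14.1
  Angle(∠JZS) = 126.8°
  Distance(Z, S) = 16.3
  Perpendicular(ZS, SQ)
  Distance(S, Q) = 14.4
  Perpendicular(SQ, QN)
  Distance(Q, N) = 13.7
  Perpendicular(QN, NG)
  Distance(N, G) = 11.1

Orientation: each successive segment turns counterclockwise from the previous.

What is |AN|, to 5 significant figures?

11.641

H is at the origin; HA runs at -51.7° with length 8.6, so A = (5.3301, -6.7491). ∠HAJ = 115.6° gives AJ at 12.700° from the x-axis; with |AJ| = 23.1, J = (27.865, -1.6706). ∠AJZ = 71.1° gives JZ at 121.60° from the x-axis; with |JZ| = 14.1, Z = (20.477, 10.339). ∠JZS = 126.8° gives ZS at 174.80° from the x-axis; with |ZS| = 16.3, S = (4.2438, 11.816). The perpendicularity gives SQ at right angles to ZS, so SQ runs at -95.200°; with |SQ| = 14.4, Q = (2.9387, -2.5247). SQ ⟂ QN, so QN runs at -5.2000°; with |QN| = 13.7, N = (16.582, -3.7664). Then |AN| = |N − A| = 11.641.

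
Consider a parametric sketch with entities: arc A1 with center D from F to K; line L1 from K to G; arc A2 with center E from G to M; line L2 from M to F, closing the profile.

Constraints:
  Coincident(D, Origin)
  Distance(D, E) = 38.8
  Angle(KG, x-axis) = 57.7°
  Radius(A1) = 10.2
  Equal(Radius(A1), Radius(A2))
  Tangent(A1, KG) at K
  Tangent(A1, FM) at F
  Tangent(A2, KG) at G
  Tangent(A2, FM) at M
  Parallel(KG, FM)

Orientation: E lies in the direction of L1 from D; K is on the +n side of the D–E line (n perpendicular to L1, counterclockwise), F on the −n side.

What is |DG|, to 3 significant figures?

40.1

The slot axis is L1's direction at 57.7°, so u = (cos 57.7°, sin 57.7°) = (0.534, 0.845) and n = (−sin 57.7°, cos 57.7°) = (-0.845, 0.534). D is at the origin and E lies 38.8 along u from D, so E = 38.8·u = (20.7, 32.8). Tangency of A1 to both parallel lines with radius 10.2 puts K and F at D ± 10.2·n: K = (-8.62, 5.45), F = (8.62, -5.45). Equal radii place G and M the same way about E: G = E + 10.2·n = (12.1, 38.2), M = E − 10.2·n = (29.4, 27.3). Then |DG| = |G − D| = 40.1.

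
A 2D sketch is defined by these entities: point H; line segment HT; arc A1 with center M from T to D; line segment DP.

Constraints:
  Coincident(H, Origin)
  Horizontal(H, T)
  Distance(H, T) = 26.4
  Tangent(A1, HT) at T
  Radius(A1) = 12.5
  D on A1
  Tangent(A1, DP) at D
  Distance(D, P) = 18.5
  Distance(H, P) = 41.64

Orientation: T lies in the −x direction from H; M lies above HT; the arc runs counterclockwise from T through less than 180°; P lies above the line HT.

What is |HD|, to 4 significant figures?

23.47

H is at the origin; HT is horizontal with |HT| = 26.4 and T on the −x side, so T = (-26.40, 0.000). Since A1 is tangent to HT there, MT ⟂ HT, so M = T + (0, 12.5) = (-26.40, 12.50). Since MD ⟂ DP (tangency), |MP| = √(12.5² + 18.5²) = 22.33 regardless of where D sits on A1. So P lies on both circle(H, 41.64) and circle(M, 22.33); the above-HT intersection is P = (-23.18, 34.59). D is the foot of the tangent from P: D = (-15.14, 17.93).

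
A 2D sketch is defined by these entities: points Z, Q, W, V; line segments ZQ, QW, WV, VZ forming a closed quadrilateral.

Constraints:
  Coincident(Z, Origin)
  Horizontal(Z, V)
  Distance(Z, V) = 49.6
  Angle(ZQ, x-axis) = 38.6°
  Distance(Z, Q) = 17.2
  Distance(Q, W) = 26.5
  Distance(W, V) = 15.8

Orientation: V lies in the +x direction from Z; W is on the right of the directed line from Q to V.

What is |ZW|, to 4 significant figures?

35.04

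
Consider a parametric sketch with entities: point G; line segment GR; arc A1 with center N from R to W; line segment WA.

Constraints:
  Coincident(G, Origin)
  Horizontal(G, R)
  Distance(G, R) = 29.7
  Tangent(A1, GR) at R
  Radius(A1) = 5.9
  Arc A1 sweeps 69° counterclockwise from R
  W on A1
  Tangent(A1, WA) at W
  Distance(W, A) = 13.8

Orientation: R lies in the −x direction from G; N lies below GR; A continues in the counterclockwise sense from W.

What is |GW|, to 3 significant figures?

35.4

G is at the origin; G and R share the same y with |GR| = 29.7 and R on the −x side, so R = (-29.7, 0.00). The tangent condition forces NR to be normal to GR, so N = R + (0, -5.9) = (-29.7, -5.90). On A1, R sits at bearing 90° from N; a 69° counterclockwise sweep puts W at bearing 159°, so W = N + 5.9·(cos 159°, sin 159°) = (-35.2, -3.79). Then |GW| = |W − G| = 35.4.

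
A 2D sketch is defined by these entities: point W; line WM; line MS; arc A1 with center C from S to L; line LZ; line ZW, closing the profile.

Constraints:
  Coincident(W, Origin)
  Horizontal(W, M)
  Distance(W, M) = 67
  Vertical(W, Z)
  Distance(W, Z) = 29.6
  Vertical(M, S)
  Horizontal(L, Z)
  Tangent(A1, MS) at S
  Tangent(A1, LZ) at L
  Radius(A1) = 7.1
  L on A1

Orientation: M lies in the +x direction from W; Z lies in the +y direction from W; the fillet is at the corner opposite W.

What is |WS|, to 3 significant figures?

70.7

W is at the origin; WM is horizontal with |WM| = 67.0 and M on the +x side, so M = (67.0, 0.00). W and Z share the same x with |WZ| = 29.6 and Z on the +y side, so Z = (0.00, 29.6). The virtual corner opposite W is at (67.0, 29.6). A1 meets MS tangentially, so CS is at right angles to MS and since A1 is tangent to LZ there, CL ⟂ LZ, with radius 7.1, so the center C sits 7.1 in from both sides at C = (59.9, 22.5). That places the tangent points at S = (67.0, 22.5) on MS and L = (59.9, 29.6) on LZ. Then |WS| = |S − W| = 70.7.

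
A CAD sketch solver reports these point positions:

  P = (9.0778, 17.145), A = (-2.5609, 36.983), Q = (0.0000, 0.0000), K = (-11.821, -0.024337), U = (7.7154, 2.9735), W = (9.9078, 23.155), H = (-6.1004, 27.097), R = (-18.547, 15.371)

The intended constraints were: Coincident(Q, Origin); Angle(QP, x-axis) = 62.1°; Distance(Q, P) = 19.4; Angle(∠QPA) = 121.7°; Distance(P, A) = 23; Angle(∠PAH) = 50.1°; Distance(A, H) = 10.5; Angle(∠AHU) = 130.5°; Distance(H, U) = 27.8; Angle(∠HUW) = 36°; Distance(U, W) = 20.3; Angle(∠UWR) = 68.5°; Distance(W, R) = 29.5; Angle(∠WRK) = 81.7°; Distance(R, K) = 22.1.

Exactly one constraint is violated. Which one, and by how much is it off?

Distance(R, K) = 22.1 — off by 5.30.

Q = (0.00, 0.00) ✓; QP at 62.10° ✓; |QP| = 19.40 ✓; ∠QPA = 121.7° ✓; |PA| = 23.00 ✓; ∠PAH = 50.10° ✓; |AH| = 10.50 ✓; ∠AHU = 130.5° ✓; |HU| = 27.80 ✓; ∠HUW = 36.00° ✓; |UW| = 20.30 ✓; ∠UWR = 68.50° ✓; |WR| = 29.50 ✓; ∠WRK = 81.70° ✓; |RK| = 16.80 ✗.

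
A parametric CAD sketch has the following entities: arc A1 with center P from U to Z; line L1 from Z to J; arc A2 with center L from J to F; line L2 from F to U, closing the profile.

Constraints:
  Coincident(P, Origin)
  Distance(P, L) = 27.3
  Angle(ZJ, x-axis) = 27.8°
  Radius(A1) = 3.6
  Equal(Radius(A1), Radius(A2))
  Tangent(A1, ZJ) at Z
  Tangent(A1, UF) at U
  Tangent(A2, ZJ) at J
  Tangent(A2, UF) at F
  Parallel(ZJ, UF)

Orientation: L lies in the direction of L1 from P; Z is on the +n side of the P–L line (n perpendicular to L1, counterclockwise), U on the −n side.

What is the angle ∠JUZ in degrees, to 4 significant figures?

75.23°

The slot axis is L1's direction at 27.8°, so u = (cos 27.8°, sin 27.8°) = (0.8846, 0.4664) and n = (−sin 27.8°, cos 27.8°) = (-0.4664, 0.8846). P is at the origin and L lies 27.3 along u from P, so L = 27.3·u = (24.15, 12.73). Tangency of A1 to both parallel lines with radius 3.6 puts Z and U at P ± 3.6·n: Z = (-1.679, 3.184), U = (1.679, -3.184). Equal radii place J and F the same way about L: J = L + 3.6·n = (22.47, 15.92), F = L − 3.6·n = (25.83, 9.548). Then cos ∠JUZ = UJ·UZ / (|UJ||UZ|), giving 75.23°.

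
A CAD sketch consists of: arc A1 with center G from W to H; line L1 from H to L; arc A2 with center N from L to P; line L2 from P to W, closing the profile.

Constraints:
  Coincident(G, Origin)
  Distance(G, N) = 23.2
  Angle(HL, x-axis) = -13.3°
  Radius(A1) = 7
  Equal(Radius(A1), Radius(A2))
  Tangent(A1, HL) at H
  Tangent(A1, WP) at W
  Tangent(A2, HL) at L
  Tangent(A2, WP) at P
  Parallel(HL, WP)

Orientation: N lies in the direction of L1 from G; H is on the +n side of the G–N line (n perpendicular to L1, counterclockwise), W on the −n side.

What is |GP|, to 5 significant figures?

24.233

The slot axis is L1's direction at -13.3°, so u = (cos -13.3°, sin -13.3°) = (0.97318, -0.23005) and n = (−sin -13.3°, cos -13.3°) = (0.23005, 0.97318). G is at the origin and N lies 23.2 along u from G, so N = 23.2·u = (22.578, -5.3372). Tangency of A1 to both parallel lines with radius 7.0 puts H and W at G ± 7.0·n: H = (1.6103, 6.8123), W = (-1.6103, -6.8123). Equal radii place L and P the same way about N: L = N + 7.0·n = (24.188, 1.4751), P = N − 7.0·n = (20.967, -12.149). Then |GP| = |P − G| = 24.233.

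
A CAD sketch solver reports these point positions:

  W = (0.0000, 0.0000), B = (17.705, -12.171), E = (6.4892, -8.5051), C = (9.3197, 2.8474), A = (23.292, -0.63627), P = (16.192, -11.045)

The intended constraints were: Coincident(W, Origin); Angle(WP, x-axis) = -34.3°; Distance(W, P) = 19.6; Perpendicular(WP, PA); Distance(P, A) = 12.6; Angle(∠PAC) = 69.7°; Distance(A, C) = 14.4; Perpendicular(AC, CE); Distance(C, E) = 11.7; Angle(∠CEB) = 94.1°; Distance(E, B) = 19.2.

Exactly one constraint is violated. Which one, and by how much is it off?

Distance(E, B) = 19.2 — off by 7.40.

W = (0.00, 0.00) ✓; WP at -34.30° ✓; |WP| = 19.60 ✓; ∠(WP, PA) = 90.00° ✓; |PA| = 12.60 ✓; ∠PAC = 69.70° ✓; |AC| = 14.40 ✓; ∠(AC, CE) = 90.00° ✓; |CE| = 11.70 ✓; ∠CEB = 94.10° ✓; |EB| = 11.80 ✗.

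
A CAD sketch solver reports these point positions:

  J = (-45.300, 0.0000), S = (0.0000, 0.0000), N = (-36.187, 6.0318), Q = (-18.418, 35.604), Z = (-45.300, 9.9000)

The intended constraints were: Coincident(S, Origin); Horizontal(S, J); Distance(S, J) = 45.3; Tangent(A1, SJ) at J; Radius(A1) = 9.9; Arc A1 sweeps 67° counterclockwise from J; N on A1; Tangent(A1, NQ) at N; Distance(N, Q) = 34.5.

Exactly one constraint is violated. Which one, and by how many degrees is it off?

Tangent(A1, NQ) at N — off by 8.00°.

S = (0.00, 0.00) ✓; S.y = 0.00, J.y = 0.00 ✓; |SJ| = 45.30 ✓; ∠(ZJ, JS) = 90.00° ✓; |ZJ| = 9.900 ✓; bearing(Z→N) − bearing(Z→J) = 67.00° ✓; |ZN| = 9.900 ✓; ∠(ZN, NQ) = 98.00° ✗; |NQ| = 34.50 ✓.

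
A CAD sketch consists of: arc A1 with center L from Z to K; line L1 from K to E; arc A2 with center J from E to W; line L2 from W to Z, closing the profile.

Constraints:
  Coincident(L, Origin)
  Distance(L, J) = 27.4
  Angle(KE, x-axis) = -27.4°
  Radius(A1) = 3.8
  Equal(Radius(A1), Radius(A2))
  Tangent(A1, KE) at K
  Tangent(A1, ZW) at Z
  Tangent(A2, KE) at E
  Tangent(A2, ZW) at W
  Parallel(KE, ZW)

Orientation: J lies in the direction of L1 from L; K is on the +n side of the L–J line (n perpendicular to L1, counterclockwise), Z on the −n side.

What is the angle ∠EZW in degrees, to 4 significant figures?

15.50°

The slot axis is L1's direction at -27.4°, so u = (cos -27.4°, sin -27.4°) = (0.8878, -0.4602) and n = (−sin -27.4°, cos -27.4°) = (0.4602, 0.8878). L is at the origin and J lies 27.4 along u from L, so J = 27.4·u = (24.33, -12.61). Tangency of A1 to both parallel lines with radius 3.8 puts K and Z at L ± 3.8·n: K = (1.749, 3.374), Z = (-1.749, -3.374). Equal radii place E and W the same way about J: E = J + 3.8·n = (26.07, -9.236), W = J − 3.8·n = (22.58, -15.98). Then cos ∠EZW = ZE·ZW / (|ZE||ZW|), giving 15.50°.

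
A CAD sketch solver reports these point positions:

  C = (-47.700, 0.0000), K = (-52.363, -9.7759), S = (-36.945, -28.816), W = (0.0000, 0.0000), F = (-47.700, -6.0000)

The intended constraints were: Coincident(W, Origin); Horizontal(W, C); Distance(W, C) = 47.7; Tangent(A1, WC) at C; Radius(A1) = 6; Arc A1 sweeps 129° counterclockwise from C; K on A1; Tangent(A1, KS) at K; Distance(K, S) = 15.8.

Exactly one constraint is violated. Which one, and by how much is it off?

Distance(K, S) = 15.8 — off by 8.70.

W = (0.00, 0.00) ✓; W.y = 0.00, C.y = 0.00 ✓; |WC| = 47.70 ✓; ∠(FC, CW) = 90.00° ✓; |FC| = 6.000 ✓; bearing(F→K) − bearing(F→C) = 129.0° ✓; |FK| = 6.000 ✓; ∠(FK, KS) = 90.00° ✓; |KS| = 24.50 ✗.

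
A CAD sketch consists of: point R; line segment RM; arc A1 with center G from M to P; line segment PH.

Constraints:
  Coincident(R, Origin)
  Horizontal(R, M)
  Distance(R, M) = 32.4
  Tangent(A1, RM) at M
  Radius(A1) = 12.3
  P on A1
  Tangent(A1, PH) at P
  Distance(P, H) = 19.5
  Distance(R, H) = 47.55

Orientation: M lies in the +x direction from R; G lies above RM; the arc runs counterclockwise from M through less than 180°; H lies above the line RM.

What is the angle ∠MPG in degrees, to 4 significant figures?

28.14°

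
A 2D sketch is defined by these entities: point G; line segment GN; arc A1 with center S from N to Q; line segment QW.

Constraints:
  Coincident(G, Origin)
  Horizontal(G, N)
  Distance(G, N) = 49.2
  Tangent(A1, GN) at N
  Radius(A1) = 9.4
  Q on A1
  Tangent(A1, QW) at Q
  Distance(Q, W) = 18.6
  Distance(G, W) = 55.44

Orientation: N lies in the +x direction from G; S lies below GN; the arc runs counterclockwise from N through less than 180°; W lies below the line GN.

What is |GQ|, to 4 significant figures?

42.25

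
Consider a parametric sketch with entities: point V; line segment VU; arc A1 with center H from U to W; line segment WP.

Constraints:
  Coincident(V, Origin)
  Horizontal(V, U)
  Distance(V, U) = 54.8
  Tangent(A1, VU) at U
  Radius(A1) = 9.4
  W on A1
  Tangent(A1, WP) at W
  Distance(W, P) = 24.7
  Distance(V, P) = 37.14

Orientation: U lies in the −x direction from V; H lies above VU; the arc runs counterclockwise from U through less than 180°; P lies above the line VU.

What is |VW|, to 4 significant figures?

48.12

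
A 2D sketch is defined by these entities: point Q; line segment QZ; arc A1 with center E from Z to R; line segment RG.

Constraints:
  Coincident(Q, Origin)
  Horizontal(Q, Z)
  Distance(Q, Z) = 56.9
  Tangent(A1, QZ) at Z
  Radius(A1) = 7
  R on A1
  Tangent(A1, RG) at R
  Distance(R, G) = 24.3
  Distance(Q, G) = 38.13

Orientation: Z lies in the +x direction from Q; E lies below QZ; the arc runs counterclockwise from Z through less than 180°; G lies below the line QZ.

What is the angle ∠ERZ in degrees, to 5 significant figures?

69.722°

Q is at the origin; Q and Z share the same y with |QZ| = 56.9 and Z on the +x side, so Z = (56.900, 0.0000). The tangent condition forces EZ to be normal to QZ, so E = Z + (0, -7) = (56.900, -7.0000). Since ER ⟂ RG (tangency), |EG| = √(7.0² + 24.3²) = 25.288 regardless of where R sits on A1. So G lies on both circle(Q, 38.13) and circle(E, 25.288); the below-QZ intersection is G = (33.886, -17.482). R is the foot of the tangent from G: R = (52.349, -1.6817).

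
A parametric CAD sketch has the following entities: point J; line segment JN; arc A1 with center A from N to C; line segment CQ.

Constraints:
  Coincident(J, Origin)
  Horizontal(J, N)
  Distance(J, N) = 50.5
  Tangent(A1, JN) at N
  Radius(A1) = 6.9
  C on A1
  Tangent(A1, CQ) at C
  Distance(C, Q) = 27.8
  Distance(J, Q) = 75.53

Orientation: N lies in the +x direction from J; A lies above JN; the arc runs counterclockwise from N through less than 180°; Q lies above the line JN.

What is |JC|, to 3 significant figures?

56.6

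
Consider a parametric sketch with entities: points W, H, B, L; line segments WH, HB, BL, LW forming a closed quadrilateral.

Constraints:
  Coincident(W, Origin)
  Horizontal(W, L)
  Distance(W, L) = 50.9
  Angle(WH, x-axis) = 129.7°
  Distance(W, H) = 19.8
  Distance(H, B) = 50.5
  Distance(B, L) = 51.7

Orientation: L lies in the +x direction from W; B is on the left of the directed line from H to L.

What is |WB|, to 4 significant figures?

53.56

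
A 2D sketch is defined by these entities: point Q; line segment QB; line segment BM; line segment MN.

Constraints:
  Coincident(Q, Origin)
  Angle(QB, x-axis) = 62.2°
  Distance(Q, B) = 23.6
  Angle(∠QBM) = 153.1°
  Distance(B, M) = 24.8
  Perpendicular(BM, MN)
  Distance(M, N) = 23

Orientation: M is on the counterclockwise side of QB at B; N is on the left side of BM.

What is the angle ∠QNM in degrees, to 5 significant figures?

74.956°

∠QBM = 153.1°, so BM runs at 62.2° + (180° − 153.1°) = 89.100° from the x-axis; with |BM| = 24.8, M = B + 24.8·(cos 89.100°, sin 89.100°) = (11.396, 45.673). BM is perpendicular to MN; with |MN| = 23.0 on the left of BM, N = M + 23.0·(-0.99988, 0.015707) = (-11.601, 46.034). Then cos ∠QNM = NQ·NM / (|NQ||NM|), giving 74.956°.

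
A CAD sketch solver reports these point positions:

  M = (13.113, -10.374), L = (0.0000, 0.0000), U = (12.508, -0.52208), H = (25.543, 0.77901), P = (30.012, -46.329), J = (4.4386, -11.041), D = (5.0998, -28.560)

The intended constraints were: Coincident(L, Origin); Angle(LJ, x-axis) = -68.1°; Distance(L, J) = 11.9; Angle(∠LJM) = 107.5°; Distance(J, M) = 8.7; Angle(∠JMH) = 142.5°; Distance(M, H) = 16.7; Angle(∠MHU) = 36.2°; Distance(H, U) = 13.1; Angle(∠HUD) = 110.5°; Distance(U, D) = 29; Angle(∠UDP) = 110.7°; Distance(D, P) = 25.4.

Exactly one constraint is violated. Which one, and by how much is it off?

Distance(D, P) = 25.4 — off by 5.20.

L = (0.00, 0.00) ✓; LJ at -68.10° ✓; |LJ| = 11.90 ✓; ∠LJM = 107.5° ✓; |JM| = 8.700 ✓; ∠JMH = 142.5° ✓; |MH| = 16.70 ✓; ∠MHU = 36.20° ✓; |HU| = 13.10 ✓; ∠HUD = 110.5° ✓; |UD| = 29.00 ✓; ∠UDP = 110.7° ✓; |DP| = 30.60 ✗.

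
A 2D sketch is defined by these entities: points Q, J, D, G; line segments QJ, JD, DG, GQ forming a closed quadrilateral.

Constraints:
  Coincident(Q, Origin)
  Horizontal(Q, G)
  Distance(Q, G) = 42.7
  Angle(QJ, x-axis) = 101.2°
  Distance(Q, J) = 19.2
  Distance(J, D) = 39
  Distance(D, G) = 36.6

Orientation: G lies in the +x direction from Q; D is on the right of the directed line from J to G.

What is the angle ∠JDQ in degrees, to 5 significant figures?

9.6471°

Checks: |QG| = 42.70 ✓; |QJ| = 19.20 ✓; |JD| = 39.00 ✓; |DG| = 36.60 ✓.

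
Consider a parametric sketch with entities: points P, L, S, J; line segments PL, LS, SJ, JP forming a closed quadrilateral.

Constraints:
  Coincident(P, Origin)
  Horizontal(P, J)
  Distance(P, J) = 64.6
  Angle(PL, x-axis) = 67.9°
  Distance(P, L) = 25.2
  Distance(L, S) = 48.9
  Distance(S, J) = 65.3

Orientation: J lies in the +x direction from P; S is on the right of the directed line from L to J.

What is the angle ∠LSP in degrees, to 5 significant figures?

15.829°

P is at the origin; PJ is horizontal with |PJ| = 64.6 and J in +x, so J = (64.6, 0). PL runs at 67.9° with |PL| = 25.2, so L = (9.4809, 23.349). S is determined by |LS| = 48.9 and |SJ| = 65.3 together: it lies at the intersection of circle(L, 48.9) and circle(J, 65.3). With |LJ| = 59.860, the foot of the radical line on LJ is 14.287 from L and the perpendicular offset is √(48.9² − 14.287²) = 46.767. Taking the right-of-LJ solution: S = (4.3945, -25.286).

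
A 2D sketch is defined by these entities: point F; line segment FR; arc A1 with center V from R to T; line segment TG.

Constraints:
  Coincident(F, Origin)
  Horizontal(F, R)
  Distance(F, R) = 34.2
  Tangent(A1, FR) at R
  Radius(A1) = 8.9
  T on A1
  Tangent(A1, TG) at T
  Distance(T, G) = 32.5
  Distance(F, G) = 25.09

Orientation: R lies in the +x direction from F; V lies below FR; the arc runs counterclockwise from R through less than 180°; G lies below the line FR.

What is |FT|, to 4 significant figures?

28.20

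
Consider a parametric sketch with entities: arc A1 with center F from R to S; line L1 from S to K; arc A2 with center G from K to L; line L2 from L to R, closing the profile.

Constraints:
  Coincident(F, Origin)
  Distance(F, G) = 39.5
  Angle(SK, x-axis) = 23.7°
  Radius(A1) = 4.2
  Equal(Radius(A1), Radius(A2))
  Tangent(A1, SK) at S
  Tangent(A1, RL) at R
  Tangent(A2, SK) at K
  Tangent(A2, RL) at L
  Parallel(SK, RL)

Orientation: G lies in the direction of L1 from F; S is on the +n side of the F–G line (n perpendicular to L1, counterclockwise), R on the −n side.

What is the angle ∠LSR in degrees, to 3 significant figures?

78.0°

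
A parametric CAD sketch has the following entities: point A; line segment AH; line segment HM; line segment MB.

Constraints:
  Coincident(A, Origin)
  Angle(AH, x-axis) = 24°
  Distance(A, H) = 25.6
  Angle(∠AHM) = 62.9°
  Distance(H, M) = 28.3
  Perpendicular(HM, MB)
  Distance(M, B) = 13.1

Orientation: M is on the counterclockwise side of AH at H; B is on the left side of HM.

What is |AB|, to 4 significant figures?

19.25

∠AHM = 62.9°, so HM runs at 24.0° + (180° − 62.9°) = 141.1° from the x-axis; with |HM| = 28.3, M = H + 28.3·(cos 141.1°, sin 141.1°) = (1.362, 28.18). HM ⟂ MB; with |MB| = 13.1 on the left of HM, B = M + 13.1·(-0.6280, -0.7782) = (-6.864, 17.99). Then |AB| = |B − A| = 19.25.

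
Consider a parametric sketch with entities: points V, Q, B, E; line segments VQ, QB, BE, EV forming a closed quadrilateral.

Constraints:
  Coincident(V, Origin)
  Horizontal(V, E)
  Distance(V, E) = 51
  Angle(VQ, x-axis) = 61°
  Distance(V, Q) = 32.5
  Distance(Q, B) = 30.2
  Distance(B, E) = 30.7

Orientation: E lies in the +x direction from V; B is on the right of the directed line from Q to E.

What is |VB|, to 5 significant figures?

20.383

Checks: |QB| = 30.20 ✓; |BE| = 30.70 ✓.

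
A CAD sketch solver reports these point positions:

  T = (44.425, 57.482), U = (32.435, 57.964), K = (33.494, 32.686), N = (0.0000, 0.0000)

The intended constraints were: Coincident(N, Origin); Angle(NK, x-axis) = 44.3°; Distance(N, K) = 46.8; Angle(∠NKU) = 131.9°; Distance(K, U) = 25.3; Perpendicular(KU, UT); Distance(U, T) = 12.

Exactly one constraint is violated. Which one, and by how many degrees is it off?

Perpendicular(KU, UT) — off by 4.70°.

N = (0.00, 0.00) ✓; NK at 44.30° ✓; |NK| = 46.80 ✓; ∠NKU = 131.9° ✓; |KU| = 25.30 ✓; ∠(KU, UT) = 94.70° ✗; |UT| = 12.00 ✓.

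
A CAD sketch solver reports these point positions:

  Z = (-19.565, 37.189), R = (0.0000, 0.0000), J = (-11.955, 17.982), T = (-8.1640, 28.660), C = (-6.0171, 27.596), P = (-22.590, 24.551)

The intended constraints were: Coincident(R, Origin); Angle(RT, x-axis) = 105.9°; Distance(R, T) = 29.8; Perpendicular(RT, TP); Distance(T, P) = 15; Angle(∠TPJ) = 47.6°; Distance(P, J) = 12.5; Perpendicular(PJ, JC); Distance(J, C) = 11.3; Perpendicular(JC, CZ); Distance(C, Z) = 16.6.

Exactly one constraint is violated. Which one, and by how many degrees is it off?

Perpendicular(JC, CZ) — off by 3.60°.

R = (0.00, 0.00) ✓; RT at 105.9° ✓; |RT| = 29.80 ✓; ∠(RT, TP) = 90.00° ✓; |TP| = 15.00 ✓; ∠TPJ = 47.60° ✓; |PJ| = 12.50 ✓; ∠(PJ, JC) = 90.00° ✓; |JC| = 11.30 ✓; ∠(JC, CZ) = 86.40° ✗; |CZ| = 16.60 ✓.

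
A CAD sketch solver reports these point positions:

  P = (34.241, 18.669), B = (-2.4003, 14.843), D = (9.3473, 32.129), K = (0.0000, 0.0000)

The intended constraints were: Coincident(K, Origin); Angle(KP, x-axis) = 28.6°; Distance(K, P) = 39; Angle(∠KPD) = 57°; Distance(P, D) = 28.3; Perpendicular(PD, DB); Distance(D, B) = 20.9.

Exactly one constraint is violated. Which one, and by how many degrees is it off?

Perpendicular(PD, DB) — off by 5.80°.

K = (0.00, 0.00) ✓; KP at 28.60° ✓; |KP| = 39.00 ✓; ∠KPD = 57.00° ✓; |PD| = 28.30 ✓; ∠(PD, DB) = 84.20° ✗; |DB| = 20.90 ✓.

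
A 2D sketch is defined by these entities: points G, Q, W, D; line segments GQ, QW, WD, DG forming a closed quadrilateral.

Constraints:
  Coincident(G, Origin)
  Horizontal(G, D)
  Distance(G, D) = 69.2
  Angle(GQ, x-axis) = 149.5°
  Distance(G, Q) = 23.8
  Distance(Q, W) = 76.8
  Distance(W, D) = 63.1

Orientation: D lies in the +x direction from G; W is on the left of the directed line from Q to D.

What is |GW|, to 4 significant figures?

70.63

G is at the origin; G and D share the same y with |GD| = 69.2 and D in +x, so D = (69.2, 0). GQ runs at 149.5° with |GQ| = 23.8, so Q = (-20.51, 12.08). W is determined by |QW| = 76.8 and |WD| = 63.1 together: it lies at the intersection of circle(Q, 76.8) and circle(D, 63.1). With |QD| = 90.52, the foot of the radical line on QD is 55.85 from Q and the perpendicular offset is √(76.8² − 55.85²) = 52.72. Taking the left-of-QD solution: W = (41.87, 56.88).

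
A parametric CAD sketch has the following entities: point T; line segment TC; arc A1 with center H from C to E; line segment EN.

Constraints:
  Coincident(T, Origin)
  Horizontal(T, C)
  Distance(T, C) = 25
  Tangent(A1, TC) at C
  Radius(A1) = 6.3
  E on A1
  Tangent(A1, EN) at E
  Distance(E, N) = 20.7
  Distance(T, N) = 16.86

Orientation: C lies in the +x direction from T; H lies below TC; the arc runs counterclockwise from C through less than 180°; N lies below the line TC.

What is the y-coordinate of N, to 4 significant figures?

-15.90

T is at the origin; T and C share the same y with |TC| = 25.0 and C on the +x side, so C = (25.00, 0.000). Tangency of A1 to TC means the radius HC is perpendicular to TC, so H = C + (0, -6.3) = (25.00, -6.300). Since HE ⟂ EN (tangency), |HN| = √(6.3² + 20.7²) = 21.64 regardless of where E sits on A1. So N lies on both circle(T, 16.86) and circle(H, 21.64); the below-TC intersection is N = (5.609, -15.90). E is the foot of the tangent from N: E = (20.68, -1.712).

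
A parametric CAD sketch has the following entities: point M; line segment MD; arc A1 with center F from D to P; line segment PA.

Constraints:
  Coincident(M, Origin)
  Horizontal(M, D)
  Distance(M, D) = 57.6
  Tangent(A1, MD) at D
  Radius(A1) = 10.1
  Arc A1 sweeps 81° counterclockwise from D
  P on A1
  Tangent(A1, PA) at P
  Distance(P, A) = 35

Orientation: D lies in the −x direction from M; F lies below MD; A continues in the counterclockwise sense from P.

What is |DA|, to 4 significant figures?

45.78

On A1, D sits at bearing 90° from F; an 81° counterclockwise sweep puts P at bearing 171°, so P = F + 10.1·(cos 171°, sin 171°) = (-67.58, -8.520). Since A1 is tangent to PA there, FP ⟂ PA, so PA runs along (−sin 171°, cos 171°); with |PA| = 35.0, A = (-73.05, -43.09). Then |DA| = |A − D| = 45.78.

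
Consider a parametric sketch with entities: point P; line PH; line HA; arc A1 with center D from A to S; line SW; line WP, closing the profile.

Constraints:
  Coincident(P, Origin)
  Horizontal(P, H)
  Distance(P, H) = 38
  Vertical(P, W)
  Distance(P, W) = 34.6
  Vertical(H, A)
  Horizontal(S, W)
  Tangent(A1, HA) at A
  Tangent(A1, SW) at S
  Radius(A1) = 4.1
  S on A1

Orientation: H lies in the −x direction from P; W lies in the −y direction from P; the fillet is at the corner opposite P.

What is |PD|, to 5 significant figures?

45.601

P is at the origin; PH is horizontal with |PH| = 38.0 and H on the −x side, so H = (-38.000, 0.0000). PW is vertical with |PW| = 34.6 and W on the −y side, so W = (0.0000, -34.600). The virtual corner opposite P is at (-38.000, -34.600). Tangency of A1 to HA means the radius DA is perpendicular to HA and the tangent condition forces DS to be normal to SW, with radius 4.1, so the center D sits 4.1 in from both sides at D = (-33.900, -30.500). Then |PD| = |D − P| = 45.601.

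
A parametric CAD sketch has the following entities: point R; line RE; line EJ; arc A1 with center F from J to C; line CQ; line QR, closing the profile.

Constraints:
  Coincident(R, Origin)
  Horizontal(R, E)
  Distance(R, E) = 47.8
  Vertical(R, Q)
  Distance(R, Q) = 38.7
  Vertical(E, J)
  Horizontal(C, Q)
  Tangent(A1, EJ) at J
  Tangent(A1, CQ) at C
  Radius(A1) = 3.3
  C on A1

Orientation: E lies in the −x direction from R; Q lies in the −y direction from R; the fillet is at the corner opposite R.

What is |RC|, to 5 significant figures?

58.974

R is at the origin; RE is horizontal with |RE| = 47.8 and E on the −x side, so E = (-47.800, 0.0000). R and Q share the same x with |RQ| = 38.7 and Q on the −y side, so Q = (0.0000, -38.700). The virtual corner opposite R is at (-47.800, -38.700). Tangency of A1 to EJ means the radius FJ is perpendicular to EJ and the tangent condition forces FC to be normal to CQ, with radius 3.3, so the center F sits 3.3 in from both sides at F = (-44.500, -35.400). That places the tangent points at J = (-47.800, -35.400) on EJ and C = (-44.500, -38.700) on CQ. Then |RC| = |C − R| = 58.974.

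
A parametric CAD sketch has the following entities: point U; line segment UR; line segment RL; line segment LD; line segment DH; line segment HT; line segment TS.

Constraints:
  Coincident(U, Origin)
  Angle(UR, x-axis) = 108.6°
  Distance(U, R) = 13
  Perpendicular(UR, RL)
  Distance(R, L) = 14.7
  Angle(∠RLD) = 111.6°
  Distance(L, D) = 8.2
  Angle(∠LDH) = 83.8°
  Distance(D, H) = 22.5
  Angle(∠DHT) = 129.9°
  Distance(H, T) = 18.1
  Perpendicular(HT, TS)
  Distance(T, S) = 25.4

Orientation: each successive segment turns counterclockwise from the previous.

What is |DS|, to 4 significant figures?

33.54

∠DHT = 129.9° gives HT at 53.30° from the x-axis; with |HT| = 18.1, T = (14.77, 15.21). HT is perpendicular to TS, so TS runs at 143.3°; with |TS| = 25.4, S = (-5.591, 30.39). Then |DS| = |S − D| = 33.54.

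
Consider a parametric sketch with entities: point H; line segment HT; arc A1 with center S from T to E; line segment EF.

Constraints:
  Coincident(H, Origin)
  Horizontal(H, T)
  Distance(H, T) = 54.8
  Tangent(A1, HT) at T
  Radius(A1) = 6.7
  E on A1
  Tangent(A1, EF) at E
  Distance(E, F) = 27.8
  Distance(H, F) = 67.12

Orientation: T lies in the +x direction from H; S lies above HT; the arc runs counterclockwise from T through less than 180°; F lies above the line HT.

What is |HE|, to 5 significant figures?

61.905

Checks: |SE| = 6.700 ✓; ∠(SE, EF) = 90.00° ✓; |EF| = 27.80 ✓; |HF| = 67.12 ✓.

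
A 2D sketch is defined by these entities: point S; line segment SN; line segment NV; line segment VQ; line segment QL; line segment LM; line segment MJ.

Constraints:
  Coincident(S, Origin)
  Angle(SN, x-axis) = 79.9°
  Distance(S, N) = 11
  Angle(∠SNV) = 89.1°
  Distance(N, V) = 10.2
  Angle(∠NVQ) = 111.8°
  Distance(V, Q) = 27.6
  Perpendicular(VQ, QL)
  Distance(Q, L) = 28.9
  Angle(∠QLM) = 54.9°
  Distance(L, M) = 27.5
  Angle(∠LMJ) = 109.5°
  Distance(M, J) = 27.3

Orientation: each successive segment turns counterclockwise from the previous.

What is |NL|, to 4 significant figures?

36.91

∠NVQ = 111.8° gives VQ at -121.0° from the x-axis; with |VQ| = 27.6, Q = (-22.35, -11.20). The perpendicularity gives QL at right angles to VQ, so QL runs at -31.00°; with |QL| = 28.9, L = (2.417, -26.08). Then |NL| = |L − N| = 36.91.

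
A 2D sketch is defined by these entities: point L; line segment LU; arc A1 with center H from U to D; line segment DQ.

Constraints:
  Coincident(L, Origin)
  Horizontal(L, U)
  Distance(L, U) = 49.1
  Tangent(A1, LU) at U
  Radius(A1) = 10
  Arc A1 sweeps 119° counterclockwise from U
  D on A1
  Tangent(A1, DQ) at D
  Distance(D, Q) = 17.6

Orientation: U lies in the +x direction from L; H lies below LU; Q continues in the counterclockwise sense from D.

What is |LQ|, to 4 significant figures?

57.48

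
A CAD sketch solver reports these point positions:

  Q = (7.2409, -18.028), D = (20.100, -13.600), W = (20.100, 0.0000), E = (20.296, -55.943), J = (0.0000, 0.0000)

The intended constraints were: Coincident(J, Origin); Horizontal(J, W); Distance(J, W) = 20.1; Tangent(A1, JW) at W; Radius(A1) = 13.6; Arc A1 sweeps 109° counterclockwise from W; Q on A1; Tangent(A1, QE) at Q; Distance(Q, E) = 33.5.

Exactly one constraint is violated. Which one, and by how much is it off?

Distance(Q, E) = 33.5 — off by 6.60.

J = (0.00, 0.00) ✓; J.y = 0.00, W.y = 0.00 ✓; |JW| = 20.10 ✓; ∠(DW, WJ) = 90.00° ✓; |DW| = 13.60 ✓; bearing(D→Q) − bearing(D→W) = 109.0° ✓; |DQ| = 13.60 ✓; ∠(DQ, QE) = 90.00° ✓; |QE| = 40.10 ✗.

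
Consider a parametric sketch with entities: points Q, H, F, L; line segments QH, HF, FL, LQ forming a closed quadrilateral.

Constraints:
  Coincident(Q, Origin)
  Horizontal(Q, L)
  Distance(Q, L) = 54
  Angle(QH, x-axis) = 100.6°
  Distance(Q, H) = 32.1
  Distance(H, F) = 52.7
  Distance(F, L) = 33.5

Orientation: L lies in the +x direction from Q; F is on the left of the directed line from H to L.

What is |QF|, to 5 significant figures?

57.085

Checks: |HF| = 52.70 ✓; |FL| = 33.50 ✓.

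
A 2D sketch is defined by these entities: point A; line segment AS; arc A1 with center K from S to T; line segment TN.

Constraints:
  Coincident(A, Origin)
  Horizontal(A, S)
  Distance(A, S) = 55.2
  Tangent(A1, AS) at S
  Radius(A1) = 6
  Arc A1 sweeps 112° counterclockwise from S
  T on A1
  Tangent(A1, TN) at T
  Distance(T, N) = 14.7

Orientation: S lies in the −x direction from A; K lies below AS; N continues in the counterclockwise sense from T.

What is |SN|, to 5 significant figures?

21.877

On A1, S sits at bearing 90° from K; a 112° counterclockwise sweep puts T at bearing 202°, so T = K + 6.0·(cos 202°, sin 202°) = (-60.763, -8.2476). Since A1 is tangent to TN there, KT ⟂ TN, so TN runs along (−sin 202°, cos 202°); with |TN| = 14.7, N = (-55.256, -21.877). Then |SN| = |N − S| = 21.877.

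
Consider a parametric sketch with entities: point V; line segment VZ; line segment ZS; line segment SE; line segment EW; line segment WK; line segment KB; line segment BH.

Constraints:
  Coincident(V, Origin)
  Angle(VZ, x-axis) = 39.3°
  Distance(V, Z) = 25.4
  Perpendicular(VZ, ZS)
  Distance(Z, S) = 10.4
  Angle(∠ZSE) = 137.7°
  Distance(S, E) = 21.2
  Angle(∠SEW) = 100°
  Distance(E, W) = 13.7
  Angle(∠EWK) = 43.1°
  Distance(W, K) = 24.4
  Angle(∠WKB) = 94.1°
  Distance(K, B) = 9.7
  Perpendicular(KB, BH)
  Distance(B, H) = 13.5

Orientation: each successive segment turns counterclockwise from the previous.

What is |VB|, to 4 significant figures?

35.10

V is at the origin; VZ runs at 39.3° with length 25.4, so Z = (19.66, 16.09). VZ ⟂ ZS, so ZS runs at 129.3°; with |ZS| = 10.4, S = (13.07, 24.14). ∠ZSE = 137.7° gives SE at 171.6° from the x-axis; with |SE| = 21.2, E = (-7.904, 27.23). ∠SEW = 100.0° gives EW at -108.4° from the x-axis; with |EW| = 13.7, W = (-12.23, 14.23). ∠EWK = 43.1° gives WK at 28.50° from the x-axis; with |WK| = 24.4, K = (9.215, 25.88). ∠WKB = 94.1° gives KB at 114.4° from the x-axis; with |KB| = 9.7, B = (5.207, 34.71). Then |VB| = |B − V| = 35.10.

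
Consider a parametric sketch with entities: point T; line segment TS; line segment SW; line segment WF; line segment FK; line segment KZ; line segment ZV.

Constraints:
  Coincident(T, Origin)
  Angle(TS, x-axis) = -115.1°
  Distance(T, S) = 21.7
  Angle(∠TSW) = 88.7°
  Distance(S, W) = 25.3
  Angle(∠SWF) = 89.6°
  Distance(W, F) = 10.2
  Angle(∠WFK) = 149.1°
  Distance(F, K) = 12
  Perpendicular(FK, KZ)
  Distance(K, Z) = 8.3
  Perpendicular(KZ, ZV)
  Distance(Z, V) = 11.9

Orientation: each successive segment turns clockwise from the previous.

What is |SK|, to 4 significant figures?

27.91

∠SWF = 89.6° gives WF at 63.20° from the x-axis; with |WF| = 10.2, F = (-27.27, 0.7028). ∠WFK = 149.1° gives FK at 32.30° from the x-axis; with |FK| = 12.0, K = (-17.12, 7.115). Then |SK| = |K − S| = 27.91.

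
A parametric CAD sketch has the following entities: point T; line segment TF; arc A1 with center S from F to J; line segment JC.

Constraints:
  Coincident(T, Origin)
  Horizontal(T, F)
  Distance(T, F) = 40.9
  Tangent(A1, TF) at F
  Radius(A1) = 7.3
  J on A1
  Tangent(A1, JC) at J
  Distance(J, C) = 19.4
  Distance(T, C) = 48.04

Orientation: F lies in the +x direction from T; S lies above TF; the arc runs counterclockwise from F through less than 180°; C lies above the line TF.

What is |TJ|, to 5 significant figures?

48.618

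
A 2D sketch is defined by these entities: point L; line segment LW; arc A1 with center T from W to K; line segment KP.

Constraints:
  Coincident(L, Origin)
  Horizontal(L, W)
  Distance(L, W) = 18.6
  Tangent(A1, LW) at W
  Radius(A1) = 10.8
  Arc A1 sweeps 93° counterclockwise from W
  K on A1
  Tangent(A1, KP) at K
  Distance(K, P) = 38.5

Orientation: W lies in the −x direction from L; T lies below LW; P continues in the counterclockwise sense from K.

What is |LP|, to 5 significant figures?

56.837

On A1, W sits at bearing 90° from T; a 93° counterclockwise sweep puts K at bearing 183°, so K = T + 10.8·(cos 183°, sin 183°) = (-29.385, -11.365). Tangency of A1 to KP means the radius TK is perpendicular to KP, so KP runs along (−sin 183°, cos 183°); with |KP| = 38.5, P = (-27.370, -49.812). Then |LP| = |P − L| = 56.837.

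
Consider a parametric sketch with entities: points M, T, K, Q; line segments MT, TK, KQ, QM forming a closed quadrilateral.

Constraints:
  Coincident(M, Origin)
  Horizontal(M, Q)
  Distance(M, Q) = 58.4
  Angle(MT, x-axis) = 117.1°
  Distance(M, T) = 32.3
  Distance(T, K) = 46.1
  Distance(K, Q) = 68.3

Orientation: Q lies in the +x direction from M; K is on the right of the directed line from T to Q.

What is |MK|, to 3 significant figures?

18.5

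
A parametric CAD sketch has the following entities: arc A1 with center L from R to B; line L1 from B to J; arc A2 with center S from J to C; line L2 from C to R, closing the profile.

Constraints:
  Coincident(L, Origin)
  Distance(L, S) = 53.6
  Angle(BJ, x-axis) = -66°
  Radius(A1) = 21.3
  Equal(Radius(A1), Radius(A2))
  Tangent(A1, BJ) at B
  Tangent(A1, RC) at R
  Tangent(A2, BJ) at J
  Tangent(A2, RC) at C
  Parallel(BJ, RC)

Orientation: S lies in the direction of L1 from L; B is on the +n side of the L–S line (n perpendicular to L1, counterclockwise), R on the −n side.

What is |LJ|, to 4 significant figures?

57.68

The slot axis is L1's direction at -66.0°, so u = (cos -66.0°, sin -66.0°) = (0.4067, -0.9135) and n = (−sin -66.0°, cos -66.0°) = (0.9135, 0.4067). L is at the origin and S lies 53.6 along u from L, so S = 53.6·u = (21.80, -48.97). Tangency of A1 to both parallel lines with radius 21.3 puts B and R at L ± 21.3·n: B = (19.46, 8.663), R = (-19.46, -8.663). Equal radii place J and C the same way about S: J = S + 21.3·n = (41.26, -40.30), C = S − 21.3·n = (2.343, -57.63). Then |LJ| = |J − L| = 57.68.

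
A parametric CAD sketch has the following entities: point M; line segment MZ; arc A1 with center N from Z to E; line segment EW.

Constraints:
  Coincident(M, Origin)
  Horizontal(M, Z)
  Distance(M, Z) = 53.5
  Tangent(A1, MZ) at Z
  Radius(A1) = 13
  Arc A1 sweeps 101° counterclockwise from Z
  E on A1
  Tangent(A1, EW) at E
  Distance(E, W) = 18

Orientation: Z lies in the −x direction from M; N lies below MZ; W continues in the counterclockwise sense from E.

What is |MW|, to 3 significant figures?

71.0

On A1, Z sits at bearing 90° from N; a 101° counterclockwise sweep puts E at bearing 191°, so E = N + 13.0·(cos 191°, sin 191°) = (-66.3, -15.5). Tangency of A1 to EW means the radius NE is perpendicular to EW, so EW runs along (−sin 191°, cos 191°); with |EW| = 18.0, W = (-62.8, -33.1). Then |MW| = |W − M| = 71.0.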